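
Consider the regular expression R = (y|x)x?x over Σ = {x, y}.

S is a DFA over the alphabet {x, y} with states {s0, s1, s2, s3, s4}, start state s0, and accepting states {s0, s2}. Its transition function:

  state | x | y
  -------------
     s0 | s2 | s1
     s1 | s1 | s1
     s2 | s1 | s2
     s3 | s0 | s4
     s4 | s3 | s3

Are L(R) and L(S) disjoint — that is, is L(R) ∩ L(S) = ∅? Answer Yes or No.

Converting the expression R to a DFA (subset construction, then merging equivalent states) gives the minimal DFA with states {r0, r1, r2, r3, r4}, start state r0, accepting states {r2, r4} and transitions r0: x→r1, y→r1; r1: x→r2, y→r3; r2: x→r4, y→r3; r3: x→r3, y→r3; r4: x→r3, y→r3.
Exploring the product automaton R × S from the start pair (r0, s0), following both machines on each input symbol, reaches 7 state pairs: (r0, s0), (r1, s2), (r1, s1), (r2, s1), (r3, s2), (r3, s1), (r4, s1).
R accepts in {r2, r4} and S accepts in {s0, s2}; no reachable pair has both components accepting, so no string drives both machines to acceptance simultaneously and L(R) ∩ L(S) = ∅.
So no string is accepted by both, and the intersection is empty.

Yes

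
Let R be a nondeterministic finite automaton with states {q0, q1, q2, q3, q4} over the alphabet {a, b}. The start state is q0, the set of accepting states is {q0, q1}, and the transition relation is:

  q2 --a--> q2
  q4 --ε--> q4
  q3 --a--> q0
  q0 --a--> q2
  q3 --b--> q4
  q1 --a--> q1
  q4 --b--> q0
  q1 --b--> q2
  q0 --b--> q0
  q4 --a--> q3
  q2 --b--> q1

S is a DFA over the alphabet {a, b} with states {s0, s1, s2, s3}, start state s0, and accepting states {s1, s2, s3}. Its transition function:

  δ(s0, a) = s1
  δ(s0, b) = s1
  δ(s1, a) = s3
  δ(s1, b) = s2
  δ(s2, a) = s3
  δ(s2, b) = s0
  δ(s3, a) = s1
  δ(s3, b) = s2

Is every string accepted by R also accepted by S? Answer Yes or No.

No

The empty string ε is in L(R) but not in L(S).
So L(R) ⊄ L(S).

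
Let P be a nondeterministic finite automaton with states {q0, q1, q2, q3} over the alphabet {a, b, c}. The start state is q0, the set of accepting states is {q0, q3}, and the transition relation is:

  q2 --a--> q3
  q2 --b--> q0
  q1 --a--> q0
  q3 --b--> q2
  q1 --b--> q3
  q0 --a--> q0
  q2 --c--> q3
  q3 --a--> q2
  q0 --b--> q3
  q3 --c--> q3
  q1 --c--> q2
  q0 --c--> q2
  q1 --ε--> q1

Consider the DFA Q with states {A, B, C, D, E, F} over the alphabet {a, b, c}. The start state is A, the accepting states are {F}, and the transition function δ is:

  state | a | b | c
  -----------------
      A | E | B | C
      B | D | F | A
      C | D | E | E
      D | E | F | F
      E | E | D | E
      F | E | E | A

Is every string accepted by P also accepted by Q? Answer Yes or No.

The empty string ε is in L(P) but not in L(Q).
So L(P) ⊄ L(Q).

No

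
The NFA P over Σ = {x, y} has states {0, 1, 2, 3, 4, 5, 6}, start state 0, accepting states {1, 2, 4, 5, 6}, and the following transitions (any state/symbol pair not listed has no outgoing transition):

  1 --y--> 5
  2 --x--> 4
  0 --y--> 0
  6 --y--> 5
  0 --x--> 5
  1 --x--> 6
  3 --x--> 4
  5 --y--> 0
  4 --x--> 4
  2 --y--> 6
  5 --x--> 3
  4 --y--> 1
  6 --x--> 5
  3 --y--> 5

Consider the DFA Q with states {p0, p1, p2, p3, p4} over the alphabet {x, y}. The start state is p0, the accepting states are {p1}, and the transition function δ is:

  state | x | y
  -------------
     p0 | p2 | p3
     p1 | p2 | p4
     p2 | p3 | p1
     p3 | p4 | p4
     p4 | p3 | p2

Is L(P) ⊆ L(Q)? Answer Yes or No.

The string x is in L(P) but not in L(Q).
So L(P) ⊄ L(Q).

No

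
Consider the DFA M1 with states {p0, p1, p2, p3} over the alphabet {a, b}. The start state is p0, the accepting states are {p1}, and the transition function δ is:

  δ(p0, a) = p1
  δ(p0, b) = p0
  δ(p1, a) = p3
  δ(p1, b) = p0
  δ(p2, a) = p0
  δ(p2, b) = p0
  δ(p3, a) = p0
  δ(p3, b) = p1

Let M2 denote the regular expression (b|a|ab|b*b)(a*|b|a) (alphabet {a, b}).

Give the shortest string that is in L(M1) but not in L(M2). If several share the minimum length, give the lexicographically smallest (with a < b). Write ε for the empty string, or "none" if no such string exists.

aab

The string aab is accepted by M1 but not by M2.
No shorter string lies in the difference, and aab is the lexicographically first length-3 string in L(M1) \ L(M2).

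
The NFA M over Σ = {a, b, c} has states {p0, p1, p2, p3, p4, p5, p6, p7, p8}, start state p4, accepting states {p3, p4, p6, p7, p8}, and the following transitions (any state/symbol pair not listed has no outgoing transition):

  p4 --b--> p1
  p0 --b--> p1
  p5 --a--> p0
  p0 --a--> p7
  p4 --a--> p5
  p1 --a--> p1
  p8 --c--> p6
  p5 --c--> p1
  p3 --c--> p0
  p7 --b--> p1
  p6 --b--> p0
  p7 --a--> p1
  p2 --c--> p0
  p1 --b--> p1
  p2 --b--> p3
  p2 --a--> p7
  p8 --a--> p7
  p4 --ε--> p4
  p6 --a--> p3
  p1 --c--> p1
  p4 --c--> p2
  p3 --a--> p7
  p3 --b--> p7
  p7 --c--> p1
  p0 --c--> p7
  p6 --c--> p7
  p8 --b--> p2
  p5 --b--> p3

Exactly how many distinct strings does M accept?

The useful subgraph on states {p0, p2, p3, p4, p5, p7} is acyclic, so L(M) is finite; the longest accepting path visits 5 useful states, giving maximum string length 4.
Counting accepting paths from p4 by length: 1 of length 0, 3 of length 2, 8 of length 3, 4 of length 4. Total 16.

16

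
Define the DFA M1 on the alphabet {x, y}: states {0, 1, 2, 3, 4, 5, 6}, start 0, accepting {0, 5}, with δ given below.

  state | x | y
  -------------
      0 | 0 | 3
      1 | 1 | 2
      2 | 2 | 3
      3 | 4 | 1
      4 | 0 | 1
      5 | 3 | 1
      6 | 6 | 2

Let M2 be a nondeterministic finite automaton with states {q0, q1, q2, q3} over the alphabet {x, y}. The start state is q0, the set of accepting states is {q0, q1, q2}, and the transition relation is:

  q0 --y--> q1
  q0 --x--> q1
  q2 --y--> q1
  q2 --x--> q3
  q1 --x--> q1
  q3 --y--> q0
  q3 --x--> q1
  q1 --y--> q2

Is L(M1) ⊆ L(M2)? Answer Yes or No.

Yes

Exploring the product automaton M1 × M2 from the start pair (0, q0), following both machines on each input symbol, reaches 15 state pairs: (0, q0), (0, q1), (3, q1), (3, q2), (4, q1), (1, q2), (4, q3), (1, q1), (1, q3), (2, q1), (1, q0), (2, q2), (2, q0), (2, q3), (3, q0).
M1 accepts in {0, 5} and M2 accepts in {q0, q1, q2}. The reachable pairs whose M1-component is accepting are (0, q0), (0, q1); in each of them the M2-component is accepting too, so the product for L(M1) \ L(M2) (M1-component accepting, M2-component rejecting) has no reachable accepting pair and the difference is empty.
Hence every string in L(M1) is also in L(M2).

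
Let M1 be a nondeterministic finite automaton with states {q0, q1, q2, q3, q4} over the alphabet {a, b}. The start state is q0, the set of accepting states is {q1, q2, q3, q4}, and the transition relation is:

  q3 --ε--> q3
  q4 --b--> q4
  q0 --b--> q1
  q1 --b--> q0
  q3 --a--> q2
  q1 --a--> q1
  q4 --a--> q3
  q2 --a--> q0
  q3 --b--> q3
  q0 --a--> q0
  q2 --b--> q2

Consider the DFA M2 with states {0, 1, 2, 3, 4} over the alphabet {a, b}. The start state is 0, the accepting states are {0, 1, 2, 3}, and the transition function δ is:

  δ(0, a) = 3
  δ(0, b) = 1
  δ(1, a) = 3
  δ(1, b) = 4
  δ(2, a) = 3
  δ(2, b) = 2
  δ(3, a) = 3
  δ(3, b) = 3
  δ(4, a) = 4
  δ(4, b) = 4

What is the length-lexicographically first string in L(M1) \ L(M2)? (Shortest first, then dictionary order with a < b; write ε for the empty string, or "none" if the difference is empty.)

The string bbb is accepted by M1 but not by M2.
No shorter string lies in the difference, and bbb is the lexicographically first length-3 string in L(M1) \ L(M2).

bbb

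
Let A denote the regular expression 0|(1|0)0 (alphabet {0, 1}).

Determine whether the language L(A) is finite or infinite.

The expression contains no Kleene star (every subexpression denotes a finite set), so L(A) is finite.

finite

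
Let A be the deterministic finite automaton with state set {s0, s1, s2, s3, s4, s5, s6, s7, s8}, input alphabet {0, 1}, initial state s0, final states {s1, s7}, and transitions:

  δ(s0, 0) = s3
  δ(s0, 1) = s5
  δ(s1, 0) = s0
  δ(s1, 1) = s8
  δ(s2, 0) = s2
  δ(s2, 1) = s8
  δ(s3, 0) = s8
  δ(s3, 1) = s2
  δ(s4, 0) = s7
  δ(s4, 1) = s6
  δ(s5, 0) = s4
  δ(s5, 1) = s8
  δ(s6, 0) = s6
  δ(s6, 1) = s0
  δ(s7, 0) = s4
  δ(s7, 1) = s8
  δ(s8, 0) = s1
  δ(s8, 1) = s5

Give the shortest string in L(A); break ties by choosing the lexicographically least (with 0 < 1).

000

A breadth-first search from s0 reaches an accepting state first via the path s0 → s3 → s8 → s1 on input 000.
No string of length < 3 is accepted (BFS exhausts all shorter strings without reaching an accepting state), and 000 is the lexicographically least accepting string of length 3.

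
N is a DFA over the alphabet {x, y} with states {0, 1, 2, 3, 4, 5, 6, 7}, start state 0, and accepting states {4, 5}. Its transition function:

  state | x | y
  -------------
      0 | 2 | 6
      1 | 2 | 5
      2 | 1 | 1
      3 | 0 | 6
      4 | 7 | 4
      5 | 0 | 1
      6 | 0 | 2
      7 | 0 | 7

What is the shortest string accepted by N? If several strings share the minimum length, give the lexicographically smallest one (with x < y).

A breadth-first search from 0 reaches an accepting state first via the path 0 → 2 → 1 → 5 on input xxy.
No string of length < 3 is accepted (BFS exhausts all shorter strings without reaching an accepting state), and xxy is the lexicographically least accepting string of length 3.

xxy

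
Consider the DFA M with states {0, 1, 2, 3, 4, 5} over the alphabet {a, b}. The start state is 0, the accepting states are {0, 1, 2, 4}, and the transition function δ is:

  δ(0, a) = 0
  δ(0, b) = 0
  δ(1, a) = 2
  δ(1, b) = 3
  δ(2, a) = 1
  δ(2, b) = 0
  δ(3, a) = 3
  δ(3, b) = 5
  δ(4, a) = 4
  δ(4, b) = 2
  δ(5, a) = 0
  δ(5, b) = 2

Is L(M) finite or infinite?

State 0 is reachable from the start and can reach an accepting state, and it lies on the cycle 0 → 0.
Traversing that cycle any number of times yields accepted strings of unbounded length, so the language is infinite.

infinite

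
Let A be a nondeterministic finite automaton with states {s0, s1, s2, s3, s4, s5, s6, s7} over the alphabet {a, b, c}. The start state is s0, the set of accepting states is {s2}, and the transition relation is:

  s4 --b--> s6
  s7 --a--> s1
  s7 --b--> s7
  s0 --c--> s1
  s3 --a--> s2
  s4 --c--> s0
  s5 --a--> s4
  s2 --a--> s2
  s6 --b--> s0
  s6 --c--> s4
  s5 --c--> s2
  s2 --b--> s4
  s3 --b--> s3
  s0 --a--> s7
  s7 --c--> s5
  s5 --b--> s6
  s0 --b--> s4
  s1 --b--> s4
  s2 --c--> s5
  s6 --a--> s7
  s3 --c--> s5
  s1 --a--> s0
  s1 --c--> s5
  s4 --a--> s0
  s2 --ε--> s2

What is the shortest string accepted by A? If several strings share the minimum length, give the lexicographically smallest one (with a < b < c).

A breadth-first search from s0 reaches an accepting state first via the path s0 → s7 → s5 → s2 on input acc.
No string of length < 3 is accepted (BFS exhausts all shorter strings without reaching an accepting state), and acc is the lexicographically least accepting string of length 3.

acc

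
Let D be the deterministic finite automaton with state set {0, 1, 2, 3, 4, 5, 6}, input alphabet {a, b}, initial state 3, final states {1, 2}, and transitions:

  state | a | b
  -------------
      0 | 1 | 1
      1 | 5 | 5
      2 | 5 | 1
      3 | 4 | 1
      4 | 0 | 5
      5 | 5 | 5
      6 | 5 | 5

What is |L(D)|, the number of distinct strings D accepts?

The useful subgraph on states {0, 1, 3, 4} is acyclic, so L(D) is finite; the longest accepting path visits 4 useful states, giving maximum string length 3.
Counting accepting paths from 3 by length: 1 of length 1, 2 of length 3. Total 3.

3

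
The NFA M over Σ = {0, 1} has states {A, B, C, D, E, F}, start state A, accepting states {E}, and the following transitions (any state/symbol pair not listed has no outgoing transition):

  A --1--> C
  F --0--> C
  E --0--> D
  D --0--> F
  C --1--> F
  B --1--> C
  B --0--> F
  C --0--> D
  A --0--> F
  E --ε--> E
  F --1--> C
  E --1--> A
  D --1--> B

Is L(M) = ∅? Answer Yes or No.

The states reachable from the start state are {A, B, C, D, F}.
None of the accepting states {E} is reachable, so no string is accepted and L(M) = ∅.

Yes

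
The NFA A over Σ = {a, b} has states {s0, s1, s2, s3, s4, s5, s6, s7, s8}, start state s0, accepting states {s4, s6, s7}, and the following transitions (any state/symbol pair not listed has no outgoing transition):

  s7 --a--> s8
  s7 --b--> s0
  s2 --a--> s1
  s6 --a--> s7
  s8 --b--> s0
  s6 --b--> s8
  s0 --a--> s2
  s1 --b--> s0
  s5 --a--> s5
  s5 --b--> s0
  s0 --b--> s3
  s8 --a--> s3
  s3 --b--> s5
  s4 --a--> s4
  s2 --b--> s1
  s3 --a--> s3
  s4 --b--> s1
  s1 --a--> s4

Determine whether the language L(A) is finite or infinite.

State s0 is reachable from the start and can reach an accepting state, and it lies on the cycle s0 → s2 → s1 → s0.
Traversing that cycle any number of times yields accepted strings of unbounded length, so the language is infinite.

infinite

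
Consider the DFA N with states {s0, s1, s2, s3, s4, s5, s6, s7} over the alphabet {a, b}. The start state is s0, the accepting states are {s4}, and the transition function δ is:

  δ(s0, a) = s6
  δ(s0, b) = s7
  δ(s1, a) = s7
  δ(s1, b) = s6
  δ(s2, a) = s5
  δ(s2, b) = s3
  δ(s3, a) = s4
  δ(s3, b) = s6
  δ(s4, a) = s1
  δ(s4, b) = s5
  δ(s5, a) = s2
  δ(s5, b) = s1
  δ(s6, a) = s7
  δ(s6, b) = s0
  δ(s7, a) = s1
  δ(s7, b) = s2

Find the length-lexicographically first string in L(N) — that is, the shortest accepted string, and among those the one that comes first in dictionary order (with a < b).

A breadth-first search from s0 reaches an accepting state first via the path s0 → s7 → s2 → s3 → s4 on input bbba.
No string of length < 4 is accepted (BFS exhausts all shorter strings without reaching an accepting state), and bbba is the lexicographically least accepting string of length 4.

bbba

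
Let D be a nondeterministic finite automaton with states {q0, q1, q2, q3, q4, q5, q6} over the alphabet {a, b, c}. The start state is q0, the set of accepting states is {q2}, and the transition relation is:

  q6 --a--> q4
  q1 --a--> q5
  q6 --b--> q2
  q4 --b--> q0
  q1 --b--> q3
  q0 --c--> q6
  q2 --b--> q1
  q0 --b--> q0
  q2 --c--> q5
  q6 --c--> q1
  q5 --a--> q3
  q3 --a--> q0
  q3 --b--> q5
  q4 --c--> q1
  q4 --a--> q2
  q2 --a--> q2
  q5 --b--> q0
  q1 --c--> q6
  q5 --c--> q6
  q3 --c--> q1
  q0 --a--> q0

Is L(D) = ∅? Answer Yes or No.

The string cb is accepted: the run q0 → q6 → q2 ends in the accepting state q2.
Since at least one string is accepted, L(D) is not empty.

No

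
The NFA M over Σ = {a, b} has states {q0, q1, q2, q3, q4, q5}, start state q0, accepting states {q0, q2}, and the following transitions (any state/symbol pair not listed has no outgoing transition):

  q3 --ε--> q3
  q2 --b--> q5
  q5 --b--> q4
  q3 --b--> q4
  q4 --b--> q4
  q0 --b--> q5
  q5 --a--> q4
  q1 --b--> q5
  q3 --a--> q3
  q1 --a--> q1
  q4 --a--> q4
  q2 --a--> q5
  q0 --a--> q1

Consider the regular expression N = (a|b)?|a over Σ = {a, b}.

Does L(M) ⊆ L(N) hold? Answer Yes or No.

Yes

Converting the expression N to a DFA (subset construction, then merging equivalent states) gives the minimal DFA with states {n0, n1, n2}, start state n0, accepting states {n0, n1} and transitions n0: a→n1, b→n1; n1: a→n2, b→n2; n2: a→n2, b→n2.
Exploring the product automaton M × N from the start pair (q0, n0), following both machines on each input symbol, reaches 6 state pairs: (q0, n0), (q1, n1), (q5, n1), (q1, n2), (q5, n2), (q4, n2).
M accepts in {q0, q2} and N accepts in {n0, n1}. The reachable pairs whose M-component is accepting are (q0, n0); in each of them the N-component is accepting too, so the product for L(M) \ L(N) (M-component accepting, N-component rejecting) has no reachable accepting pair and the difference is empty.
Hence every string in L(M) is also in L(N).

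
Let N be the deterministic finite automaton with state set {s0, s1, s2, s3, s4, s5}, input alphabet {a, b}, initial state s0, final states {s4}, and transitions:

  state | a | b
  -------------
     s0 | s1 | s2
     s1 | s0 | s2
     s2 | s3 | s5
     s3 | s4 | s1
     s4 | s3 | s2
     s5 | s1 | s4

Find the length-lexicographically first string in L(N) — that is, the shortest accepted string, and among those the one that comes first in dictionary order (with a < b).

A breadth-first search from s0 reaches an accepting state first via the path s0 → s2 → s3 → s4 on input baa.
No string of length < 3 is accepted (BFS exhausts all shorter strings without reaching an accepting state), and baa is the lexicographically least accepting string of length 3.

baa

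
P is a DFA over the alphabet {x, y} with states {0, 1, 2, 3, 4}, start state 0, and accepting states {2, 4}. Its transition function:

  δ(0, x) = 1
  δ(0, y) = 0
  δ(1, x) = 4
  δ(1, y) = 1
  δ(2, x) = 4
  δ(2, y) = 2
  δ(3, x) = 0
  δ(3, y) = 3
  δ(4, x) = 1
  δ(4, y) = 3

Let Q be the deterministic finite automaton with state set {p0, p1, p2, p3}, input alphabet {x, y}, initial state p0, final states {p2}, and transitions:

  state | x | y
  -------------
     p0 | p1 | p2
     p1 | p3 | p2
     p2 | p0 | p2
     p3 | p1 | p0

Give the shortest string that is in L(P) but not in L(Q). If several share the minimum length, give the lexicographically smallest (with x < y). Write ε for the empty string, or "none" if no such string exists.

xx

The string xx is accepted by P but not by Q.
No shorter string lies in the difference, and xx is the lexicographically first length-2 string in L(P) \ L(Q).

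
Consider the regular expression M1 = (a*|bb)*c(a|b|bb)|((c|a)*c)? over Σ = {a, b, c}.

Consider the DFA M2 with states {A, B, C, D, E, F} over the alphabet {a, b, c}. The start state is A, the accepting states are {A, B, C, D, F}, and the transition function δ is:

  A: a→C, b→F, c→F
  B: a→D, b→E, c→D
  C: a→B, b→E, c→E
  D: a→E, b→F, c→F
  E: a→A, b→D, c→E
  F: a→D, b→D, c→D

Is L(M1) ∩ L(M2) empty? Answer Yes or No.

No

The empty string ε is accepted by both M1 and M2.
Hence L(M1) ∩ L(M2) ≠ ∅.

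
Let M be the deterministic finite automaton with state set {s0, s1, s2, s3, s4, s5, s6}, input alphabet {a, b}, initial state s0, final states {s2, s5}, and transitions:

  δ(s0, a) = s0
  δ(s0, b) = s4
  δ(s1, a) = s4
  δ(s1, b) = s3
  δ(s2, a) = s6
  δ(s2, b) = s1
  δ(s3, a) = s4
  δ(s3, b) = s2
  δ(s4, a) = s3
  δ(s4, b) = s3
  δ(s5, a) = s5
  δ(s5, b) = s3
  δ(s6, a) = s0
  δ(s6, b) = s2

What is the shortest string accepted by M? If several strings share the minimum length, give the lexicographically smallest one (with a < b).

A breadth-first search from s0 reaches an accepting state first via the path s0 → s4 → s3 → s2 on input bab.
No string of length < 3 is accepted (BFS exhausts all shorter strings without reaching an accepting state), and bab is the lexicographically least accepting string of length 3.

bab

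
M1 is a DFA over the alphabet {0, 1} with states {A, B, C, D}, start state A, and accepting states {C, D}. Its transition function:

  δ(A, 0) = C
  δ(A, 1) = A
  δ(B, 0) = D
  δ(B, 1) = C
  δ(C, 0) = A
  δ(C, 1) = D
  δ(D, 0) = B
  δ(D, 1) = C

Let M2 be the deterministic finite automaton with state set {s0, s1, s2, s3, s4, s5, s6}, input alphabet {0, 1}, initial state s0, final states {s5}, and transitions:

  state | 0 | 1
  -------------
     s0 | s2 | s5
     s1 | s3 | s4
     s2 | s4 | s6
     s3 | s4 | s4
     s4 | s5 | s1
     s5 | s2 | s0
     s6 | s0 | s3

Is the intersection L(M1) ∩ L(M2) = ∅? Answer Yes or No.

No

The string 000 is accepted by both M1 and M2.
Hence L(M1) ∩ L(M2) ≠ ∅.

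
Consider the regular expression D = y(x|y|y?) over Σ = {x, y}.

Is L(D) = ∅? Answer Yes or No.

No

The string y matches the expression, so it belongs to L(D).
Since L(D) contains at least one string, it is not empty.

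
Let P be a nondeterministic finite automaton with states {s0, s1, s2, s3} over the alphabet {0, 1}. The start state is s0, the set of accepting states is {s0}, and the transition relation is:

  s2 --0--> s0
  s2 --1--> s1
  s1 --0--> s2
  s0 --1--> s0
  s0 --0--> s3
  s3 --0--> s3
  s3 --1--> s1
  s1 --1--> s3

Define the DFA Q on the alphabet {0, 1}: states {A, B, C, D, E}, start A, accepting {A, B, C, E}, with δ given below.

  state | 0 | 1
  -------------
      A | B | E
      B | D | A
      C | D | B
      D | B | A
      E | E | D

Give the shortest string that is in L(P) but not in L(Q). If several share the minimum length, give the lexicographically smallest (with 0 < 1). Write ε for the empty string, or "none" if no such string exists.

11

The string 11 is accepted by P but not by Q.
No shorter string lies in the difference, and 11 is the lexicographically first length-2 string in L(P) \ L(Q).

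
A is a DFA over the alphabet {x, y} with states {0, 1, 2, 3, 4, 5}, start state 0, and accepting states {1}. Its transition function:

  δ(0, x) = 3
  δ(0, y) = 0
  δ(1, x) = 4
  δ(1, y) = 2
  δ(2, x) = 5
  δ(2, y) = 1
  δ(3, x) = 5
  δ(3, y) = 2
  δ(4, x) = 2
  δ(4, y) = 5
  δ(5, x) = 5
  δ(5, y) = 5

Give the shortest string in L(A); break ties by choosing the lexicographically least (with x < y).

xyy

A breadth-first search from 0 reaches an accepting state first via the path 0 → 3 → 2 → 1 on input xyy.
No string of length < 3 is accepted (BFS exhausts all shorter strings without reaching an accepting state), and xyy is the lexicographically least accepting string of length 3.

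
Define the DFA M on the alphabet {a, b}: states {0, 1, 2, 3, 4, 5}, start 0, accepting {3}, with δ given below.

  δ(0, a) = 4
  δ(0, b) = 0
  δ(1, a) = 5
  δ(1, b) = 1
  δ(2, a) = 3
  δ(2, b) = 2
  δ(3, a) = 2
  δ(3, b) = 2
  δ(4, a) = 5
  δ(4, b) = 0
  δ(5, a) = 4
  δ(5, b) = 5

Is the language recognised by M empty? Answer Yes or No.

The states reachable from the start state are {0, 4, 5}.
None of the accepting states {3} is reachable, so no string is accepted and L(M) = ∅.

Yes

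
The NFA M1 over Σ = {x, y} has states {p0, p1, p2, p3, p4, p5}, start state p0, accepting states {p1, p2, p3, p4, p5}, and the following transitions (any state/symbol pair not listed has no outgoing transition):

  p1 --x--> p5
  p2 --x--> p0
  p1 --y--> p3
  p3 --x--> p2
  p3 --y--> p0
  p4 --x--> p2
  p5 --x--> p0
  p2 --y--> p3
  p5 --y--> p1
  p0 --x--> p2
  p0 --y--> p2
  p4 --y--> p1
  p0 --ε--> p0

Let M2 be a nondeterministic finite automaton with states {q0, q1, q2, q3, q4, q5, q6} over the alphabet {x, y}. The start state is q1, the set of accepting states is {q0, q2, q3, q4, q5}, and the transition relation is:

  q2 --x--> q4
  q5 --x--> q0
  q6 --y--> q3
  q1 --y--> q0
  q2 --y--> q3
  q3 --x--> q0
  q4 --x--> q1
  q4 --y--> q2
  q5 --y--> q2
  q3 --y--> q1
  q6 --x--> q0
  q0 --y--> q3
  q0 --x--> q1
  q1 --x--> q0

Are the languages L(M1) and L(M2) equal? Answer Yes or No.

Exploring the product automaton M1 × M2 from the start pair (p0, q1), following both machines on each input symbol, reaches 3 state pairs: (p0, q1), (p2, q0), (p3, q3).
M1 accepts in {p1, p2, p3, p4, p5} and M2 accepts in {q0, q2, q3, q4, q5}. In every reachable pair the two components are either both accepting — (p2, q0), (p3, q3) — or both non-accepting, so no string is accepted by exactly one of the machines: L(M1) \ L(M2) and L(M2) \ L(M1) are both empty.
Hence every string is accepted by M1 iff it is accepted by M2, and the two languages coincide.

Yes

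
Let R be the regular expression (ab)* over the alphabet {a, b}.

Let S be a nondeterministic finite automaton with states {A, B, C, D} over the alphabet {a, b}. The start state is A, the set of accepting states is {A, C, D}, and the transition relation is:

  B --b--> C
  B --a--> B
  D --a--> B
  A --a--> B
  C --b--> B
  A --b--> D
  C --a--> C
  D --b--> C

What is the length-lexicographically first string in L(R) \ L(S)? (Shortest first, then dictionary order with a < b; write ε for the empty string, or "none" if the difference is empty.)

abab

The string abab is accepted by R but not by S.
No shorter string lies in the difference, and abab is the lexicographically first length-4 string in L(R) \ L(S).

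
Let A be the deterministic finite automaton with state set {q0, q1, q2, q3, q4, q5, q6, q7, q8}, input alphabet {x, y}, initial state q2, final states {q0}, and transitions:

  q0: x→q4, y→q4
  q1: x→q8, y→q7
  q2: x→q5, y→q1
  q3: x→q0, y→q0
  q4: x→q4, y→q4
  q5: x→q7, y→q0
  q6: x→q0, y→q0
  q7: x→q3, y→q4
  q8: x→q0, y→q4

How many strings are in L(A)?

The useful subgraph on states {q0, q1, q2, q3, q5, q7, q8} is acyclic, so L(A) is finite; the longest accepting path visits 5 useful states, giving maximum string length 4.
Counting accepting paths from q2 by length: 1 of length 2, 1 of length 3, 4 of length 4. Total 6.

6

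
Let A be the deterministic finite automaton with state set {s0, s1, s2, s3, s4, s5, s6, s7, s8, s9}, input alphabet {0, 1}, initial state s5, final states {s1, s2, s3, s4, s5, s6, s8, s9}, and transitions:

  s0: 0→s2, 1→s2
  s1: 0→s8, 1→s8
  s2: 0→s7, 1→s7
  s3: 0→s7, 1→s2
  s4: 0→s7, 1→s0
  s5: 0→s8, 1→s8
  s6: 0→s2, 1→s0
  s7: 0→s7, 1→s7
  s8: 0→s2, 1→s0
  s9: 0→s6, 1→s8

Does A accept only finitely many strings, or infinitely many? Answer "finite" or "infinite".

finite

The useful states (reachable from s5 and able to reach an accepting state) are {s0, s2, s5, s8}.
Restricted to these states the transition graph has no cycle, so every accepting path has bounded length and L is finite.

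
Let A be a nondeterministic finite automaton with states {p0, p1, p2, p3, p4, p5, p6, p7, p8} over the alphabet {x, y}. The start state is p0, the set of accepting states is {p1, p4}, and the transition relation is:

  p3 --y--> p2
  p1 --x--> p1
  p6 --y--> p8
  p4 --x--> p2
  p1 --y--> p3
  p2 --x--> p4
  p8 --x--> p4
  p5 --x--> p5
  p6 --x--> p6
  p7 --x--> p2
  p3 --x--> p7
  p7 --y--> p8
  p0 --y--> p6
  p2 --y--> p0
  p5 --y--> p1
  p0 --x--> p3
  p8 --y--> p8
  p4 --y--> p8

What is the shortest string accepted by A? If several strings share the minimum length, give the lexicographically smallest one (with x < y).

A breadth-first search from p0 reaches an accepting state first via the path p0 → p3 → p2 → p4 on input xyx.
No string of length < 3 is accepted (BFS exhausts all shorter strings without reaching an accepting state), and xyx is the lexicographically least accepting string of length 3.

xyx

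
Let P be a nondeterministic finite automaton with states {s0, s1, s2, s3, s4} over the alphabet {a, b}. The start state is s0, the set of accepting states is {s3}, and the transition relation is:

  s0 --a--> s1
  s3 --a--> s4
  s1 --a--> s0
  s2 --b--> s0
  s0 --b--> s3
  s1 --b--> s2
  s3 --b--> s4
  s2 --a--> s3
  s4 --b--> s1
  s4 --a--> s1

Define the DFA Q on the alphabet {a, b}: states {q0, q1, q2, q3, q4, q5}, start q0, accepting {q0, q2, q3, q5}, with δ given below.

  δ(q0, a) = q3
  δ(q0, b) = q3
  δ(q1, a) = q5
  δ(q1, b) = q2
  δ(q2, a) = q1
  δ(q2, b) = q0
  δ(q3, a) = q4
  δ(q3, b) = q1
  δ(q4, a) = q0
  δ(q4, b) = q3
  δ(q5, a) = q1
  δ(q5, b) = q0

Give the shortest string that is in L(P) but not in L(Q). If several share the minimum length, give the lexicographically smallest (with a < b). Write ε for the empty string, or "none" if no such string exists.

The string aaaab is accepted by P but not by Q.
No shorter string lies in the difference, and aaaab is the lexicographically first length-5 string in L(P) \ L(Q).

aaaab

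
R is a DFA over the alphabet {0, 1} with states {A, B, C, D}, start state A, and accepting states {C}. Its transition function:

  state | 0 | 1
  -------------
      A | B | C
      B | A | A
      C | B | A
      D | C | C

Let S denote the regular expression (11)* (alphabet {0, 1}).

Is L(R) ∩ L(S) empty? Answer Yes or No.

Converting the expression S to a DFA (subset construction, then merging equivalent states) gives the minimal DFA with states {s0, s1, s2}, start state s0, accepting states {s0} and transitions s0: 0→s1, 1→s2; s1: 0→s1, 1→s1; s2: 0→s1, 1→s0.
Exploring the product automaton R × S from the start pair (A, s0), following both machines on each input symbol, reaches 5 state pairs: (A, s0), (B, s1), (C, s2), (A, s1), (C, s1).
R accepts in {C} and S accepts in {s0}; no reachable pair has both components accepting, so no string drives both machines to acceptance simultaneously and L(R) ∩ L(S) = ∅.
So no string is accepted by both, and the intersection is empty.

Yes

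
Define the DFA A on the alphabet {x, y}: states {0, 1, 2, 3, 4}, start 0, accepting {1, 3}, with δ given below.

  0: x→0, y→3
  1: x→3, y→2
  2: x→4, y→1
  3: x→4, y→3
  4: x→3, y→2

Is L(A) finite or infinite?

infinite

State 0 is reachable from the start and can reach an accepting state, and it lies on the cycle 0 → 0.
Traversing that cycle any number of times yields accepted strings of unbounded length, so the language is infinite.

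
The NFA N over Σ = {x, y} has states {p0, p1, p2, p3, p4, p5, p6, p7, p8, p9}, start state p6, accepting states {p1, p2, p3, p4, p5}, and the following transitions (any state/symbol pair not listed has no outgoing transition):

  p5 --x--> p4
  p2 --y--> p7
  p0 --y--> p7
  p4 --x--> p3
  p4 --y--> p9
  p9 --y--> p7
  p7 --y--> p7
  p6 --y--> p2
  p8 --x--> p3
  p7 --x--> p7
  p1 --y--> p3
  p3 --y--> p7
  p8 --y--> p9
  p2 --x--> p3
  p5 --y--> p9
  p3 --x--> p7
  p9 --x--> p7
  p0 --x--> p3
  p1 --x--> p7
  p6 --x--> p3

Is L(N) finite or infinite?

The useful states (reachable from p6 and able to reach an accepting state) are {p2, p3, p6}.
Restricted to these states the transition graph has no cycle, so every accepting path has bounded length and L is finite.

finite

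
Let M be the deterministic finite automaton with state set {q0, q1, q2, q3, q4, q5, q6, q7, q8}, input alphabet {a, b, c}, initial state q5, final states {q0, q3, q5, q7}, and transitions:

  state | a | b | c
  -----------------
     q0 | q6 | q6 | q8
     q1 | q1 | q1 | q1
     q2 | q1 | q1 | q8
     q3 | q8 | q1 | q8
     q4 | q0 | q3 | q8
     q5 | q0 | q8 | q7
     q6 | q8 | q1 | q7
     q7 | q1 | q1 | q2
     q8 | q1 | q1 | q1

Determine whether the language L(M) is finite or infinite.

The useful states (reachable from q5 and able to reach an accepting state) are {q0, q5, q6, q7}.
Restricted to these states the transition graph has no cycle, so every accepting path has bounded length and L is finite.

finite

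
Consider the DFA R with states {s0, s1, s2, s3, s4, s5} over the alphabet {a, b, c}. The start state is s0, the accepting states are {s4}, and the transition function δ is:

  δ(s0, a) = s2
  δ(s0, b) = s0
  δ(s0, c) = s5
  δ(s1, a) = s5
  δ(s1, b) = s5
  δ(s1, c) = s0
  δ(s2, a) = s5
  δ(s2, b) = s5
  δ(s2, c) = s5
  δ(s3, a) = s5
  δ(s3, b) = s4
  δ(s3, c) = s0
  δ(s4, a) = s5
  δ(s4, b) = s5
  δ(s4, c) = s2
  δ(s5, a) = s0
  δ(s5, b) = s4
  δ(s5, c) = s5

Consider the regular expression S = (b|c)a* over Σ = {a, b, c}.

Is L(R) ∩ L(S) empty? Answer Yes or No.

Converting the expression S to a DFA (subset construction, then merging equivalent states) gives the minimal DFA with states {r0, r1, r2}, start state r0, accepting states {r2} and transitions r0: a→r1, b→r2, c→r2; r1: a→r1, b→r1, c→r1; r2: a→r2, b→r1, c→r1.
Exploring the product automaton R × S from the start pair (s0, r0), following both machines on each input symbol, reaches 8 state pairs: (s0, r0), (s2, r1), (s0, r2), (s5, r2), (s5, r1), (s2, r2), (s0, r1), (s4, r1).
R accepts in {s4} and S accepts in {r2}; no reachable pair has both components accepting, so no string drives both machines to acceptance simultaneously and L(R) ∩ L(S) = ∅.
So no string is accepted by both, and the intersection is empty.

Yes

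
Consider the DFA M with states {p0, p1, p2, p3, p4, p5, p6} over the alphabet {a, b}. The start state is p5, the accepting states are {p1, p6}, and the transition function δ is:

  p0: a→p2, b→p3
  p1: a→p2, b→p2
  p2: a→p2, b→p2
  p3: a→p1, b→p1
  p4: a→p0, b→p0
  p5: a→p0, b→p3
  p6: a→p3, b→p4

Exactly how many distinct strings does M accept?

4

The useful subgraph on states {p0, p1, p3, p5} is acyclic, so L(M) is finite; the longest accepting path visits 4 useful states, giving maximum string length 3.
Counting accepting paths from p5 by length: 2 of length 2, 2 of length 3. Total 4.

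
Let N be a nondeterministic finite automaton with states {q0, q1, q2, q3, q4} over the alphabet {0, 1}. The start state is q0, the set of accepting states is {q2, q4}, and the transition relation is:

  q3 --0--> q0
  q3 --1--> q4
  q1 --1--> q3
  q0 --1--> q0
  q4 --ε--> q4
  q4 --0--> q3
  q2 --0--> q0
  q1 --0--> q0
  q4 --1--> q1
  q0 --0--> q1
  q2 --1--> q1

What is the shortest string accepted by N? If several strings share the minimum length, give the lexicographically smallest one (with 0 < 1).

011

A breadth-first search from q0 reaches an accepting state first via the path q0 → q1 → q3 → q4 on input 011.
No string of length < 3 is accepted (BFS exhausts all shorter strings without reaching an accepting state), and 011 is the lexicographically least accepting string of length 3.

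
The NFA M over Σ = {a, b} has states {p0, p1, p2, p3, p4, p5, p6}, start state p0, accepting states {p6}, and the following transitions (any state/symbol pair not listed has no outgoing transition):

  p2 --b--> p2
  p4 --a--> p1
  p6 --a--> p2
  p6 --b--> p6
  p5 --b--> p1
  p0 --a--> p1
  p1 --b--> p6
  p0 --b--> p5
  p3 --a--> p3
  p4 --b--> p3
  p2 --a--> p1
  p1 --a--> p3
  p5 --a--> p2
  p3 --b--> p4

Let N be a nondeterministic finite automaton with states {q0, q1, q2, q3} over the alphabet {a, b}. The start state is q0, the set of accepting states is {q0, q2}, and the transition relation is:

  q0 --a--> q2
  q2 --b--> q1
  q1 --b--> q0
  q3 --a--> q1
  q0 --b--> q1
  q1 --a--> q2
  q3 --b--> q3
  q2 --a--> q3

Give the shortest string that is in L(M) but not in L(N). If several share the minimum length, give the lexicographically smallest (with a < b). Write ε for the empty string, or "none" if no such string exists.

ab

The string ab is accepted by M but not by N.
No shorter string lies in the difference, and ab is the lexicographically first length-2 string in L(M) \ L(N).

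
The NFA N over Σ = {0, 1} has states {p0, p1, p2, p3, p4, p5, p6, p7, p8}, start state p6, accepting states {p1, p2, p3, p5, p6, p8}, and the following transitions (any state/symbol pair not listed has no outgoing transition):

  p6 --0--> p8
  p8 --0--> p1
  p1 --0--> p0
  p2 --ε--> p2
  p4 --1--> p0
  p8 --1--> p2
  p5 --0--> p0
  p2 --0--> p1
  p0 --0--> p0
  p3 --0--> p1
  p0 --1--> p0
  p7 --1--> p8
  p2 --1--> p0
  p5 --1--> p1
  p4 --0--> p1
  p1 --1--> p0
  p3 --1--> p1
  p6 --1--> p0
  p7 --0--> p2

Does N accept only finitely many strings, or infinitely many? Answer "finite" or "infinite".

The useful states (reachable from p6 and able to reach an accepting state) are {p1, p2, p6, p8}.
Restricted to these states the transition graph has no cycle, so every accepting path has bounded length and L is finite.

finite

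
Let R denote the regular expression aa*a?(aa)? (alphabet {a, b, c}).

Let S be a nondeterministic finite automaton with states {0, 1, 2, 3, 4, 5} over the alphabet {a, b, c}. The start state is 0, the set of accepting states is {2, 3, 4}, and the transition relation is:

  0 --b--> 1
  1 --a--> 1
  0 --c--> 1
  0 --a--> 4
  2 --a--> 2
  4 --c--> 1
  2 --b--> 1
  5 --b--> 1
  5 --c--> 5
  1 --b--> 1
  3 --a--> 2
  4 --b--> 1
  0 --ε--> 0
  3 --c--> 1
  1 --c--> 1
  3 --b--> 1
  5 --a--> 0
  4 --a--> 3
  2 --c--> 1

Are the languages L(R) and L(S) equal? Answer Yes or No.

Converting the expression R to a DFA (subset construction, then merging equivalent states) gives the minimal DFA with states {r0, r1, r2}, start state r0, accepting states {r1} and transitions r0: a→r1, b→r2, c→r2; r1: a→r1, b→r2, c→r2; r2: a→r2, b→r2, c→r2.
Exploring the product automaton R × S from the start pair (r0, 0), following both machines on each input symbol, reaches 5 state pairs: (r0, 0), (r1, 4), (r2, 1), (r1, 3), (r1, 2).
R accepts in {r1} and S accepts in {2, 3, 4}. In every reachable pair the two components are either both accepting — (r1, 4), (r1, 3), (r1, 2) — or both non-accepting, so no string is accepted by exactly one of the machines: L(R) \ L(S) and L(S) \ L(R) are both empty.
Hence every string is accepted by R iff it is accepted by S, and the two languages coincide.

Yes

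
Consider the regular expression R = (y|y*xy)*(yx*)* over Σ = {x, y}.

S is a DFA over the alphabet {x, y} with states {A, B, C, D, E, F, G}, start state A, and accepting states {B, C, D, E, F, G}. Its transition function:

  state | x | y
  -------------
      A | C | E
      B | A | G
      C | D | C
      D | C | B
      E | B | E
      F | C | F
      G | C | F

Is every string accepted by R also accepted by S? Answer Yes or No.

No

The empty string ε is in L(R) but not in L(S).
So L(R) ⊄ L(S).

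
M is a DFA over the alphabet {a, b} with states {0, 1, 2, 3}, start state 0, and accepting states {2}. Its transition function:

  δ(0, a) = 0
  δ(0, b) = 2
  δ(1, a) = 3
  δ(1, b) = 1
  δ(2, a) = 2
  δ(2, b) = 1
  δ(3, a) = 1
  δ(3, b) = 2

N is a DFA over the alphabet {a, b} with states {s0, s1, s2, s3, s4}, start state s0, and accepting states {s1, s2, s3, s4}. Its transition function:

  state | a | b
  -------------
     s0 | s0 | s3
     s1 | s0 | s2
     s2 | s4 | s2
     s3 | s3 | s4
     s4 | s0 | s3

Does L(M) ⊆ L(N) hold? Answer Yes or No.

No

The string bbbaba is in L(M) but not in L(N).
So L(M) ⊄ L(N).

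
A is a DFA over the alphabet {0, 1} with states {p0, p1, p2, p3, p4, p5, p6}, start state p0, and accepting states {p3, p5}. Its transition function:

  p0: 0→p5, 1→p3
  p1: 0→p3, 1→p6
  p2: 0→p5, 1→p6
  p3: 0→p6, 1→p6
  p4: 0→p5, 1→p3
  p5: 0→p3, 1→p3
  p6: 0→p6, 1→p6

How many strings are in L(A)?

The useful subgraph on states {p0, p3, p5} is acyclic, so L(A) is finite; the longest accepting path visits 3 useful states, giving maximum string length 2.
Counting accepting paths from p0 by length: 2 of length 1, 2 of length 2. Total 4.

4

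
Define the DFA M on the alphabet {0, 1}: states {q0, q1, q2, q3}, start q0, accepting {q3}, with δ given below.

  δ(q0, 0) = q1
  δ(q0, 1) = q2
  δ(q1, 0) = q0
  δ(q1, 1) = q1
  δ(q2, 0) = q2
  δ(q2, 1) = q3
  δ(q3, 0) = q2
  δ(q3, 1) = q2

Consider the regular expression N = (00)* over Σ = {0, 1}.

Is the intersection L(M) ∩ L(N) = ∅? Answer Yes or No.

Yes

Converting the expression N to a DFA (subset construction, then merging equivalent states) gives the minimal DFA with states {n0, n1, n2}, start state n0, accepting states {n0} and transitions n0: 0→n1, 1→n2; n1: 0→n0, 1→n2; n2: 0→n2, 1→n2.
Exploring the product automaton M × N from the start pair (q0, n0), following both machines on each input symbol, reaches 6 state pairs: (q0, n0), (q1, n1), (q2, n2), (q1, n2), (q3, n2), (q0, n2).
M accepts in {q3} and N accepts in {n0}; no reachable pair has both components accepting, so no string drives both machines to acceptance simultaneously and L(M) ∩ L(N) = ∅.
So no string is accepted by both, and the intersection is empty.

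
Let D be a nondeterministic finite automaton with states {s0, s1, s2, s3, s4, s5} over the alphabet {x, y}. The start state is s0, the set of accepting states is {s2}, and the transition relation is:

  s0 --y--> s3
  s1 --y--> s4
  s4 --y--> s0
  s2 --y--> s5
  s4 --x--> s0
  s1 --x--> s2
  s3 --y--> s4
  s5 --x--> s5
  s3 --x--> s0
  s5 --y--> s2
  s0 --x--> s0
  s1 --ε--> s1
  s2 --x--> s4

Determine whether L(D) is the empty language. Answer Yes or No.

Yes

The states reachable from the start state are {s0, s3, s4}.
None of the accepting states {s2} is reachable, so no string is accepted and L(D) = ∅.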